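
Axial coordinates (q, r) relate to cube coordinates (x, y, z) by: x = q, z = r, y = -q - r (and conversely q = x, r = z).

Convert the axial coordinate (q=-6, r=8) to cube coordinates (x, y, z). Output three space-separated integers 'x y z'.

x = q = -6
z = r = 8
y = -x - z = -(-6) - (8) = -2

Answer: -6 -2 8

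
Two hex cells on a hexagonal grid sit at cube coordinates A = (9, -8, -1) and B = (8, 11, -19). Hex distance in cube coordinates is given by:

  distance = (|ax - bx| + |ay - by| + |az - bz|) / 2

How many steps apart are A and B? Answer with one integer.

Answer: 19

Derivation:
|ax - bx| = |9 - 8| = 1
|ay - by| = |-8 - 11| = 19
|az - bz| = |-1 - (-19)| = 18
distance = (1 + 19 + 18) / 2 = 38 / 2 = 19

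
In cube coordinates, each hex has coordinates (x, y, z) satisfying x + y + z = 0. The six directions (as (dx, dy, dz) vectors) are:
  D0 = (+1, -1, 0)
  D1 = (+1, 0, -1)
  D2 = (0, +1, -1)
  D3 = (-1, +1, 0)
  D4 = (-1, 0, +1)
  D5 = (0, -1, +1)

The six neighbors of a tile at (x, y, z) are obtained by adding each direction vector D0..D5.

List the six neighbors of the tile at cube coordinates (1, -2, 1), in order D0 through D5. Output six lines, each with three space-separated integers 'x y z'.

Answer: 2 -3 1
2 -2 0
1 -1 0
0 -1 1
0 -2 2
1 -3 2

Derivation:
Center: (1, -2, 1). Add each direction:
  D0: (1, -2, 1) + (1, -1, 0) = (2, -3, 1)
  D1: (1, -2, 1) + (1, 0, -1) = (2, -2, 0)
  D2: (1, -2, 1) + (0, 1, -1) = (1, -1, 0)
  D3: (1, -2, 1) + (-1, 1, 0) = (0, -1, 1)
  D4: (1, -2, 1) + (-1, 0, 1) = (0, -2, 2)
  D5: (1, -2, 1) + (0, -1, 1) = (1, -3, 2)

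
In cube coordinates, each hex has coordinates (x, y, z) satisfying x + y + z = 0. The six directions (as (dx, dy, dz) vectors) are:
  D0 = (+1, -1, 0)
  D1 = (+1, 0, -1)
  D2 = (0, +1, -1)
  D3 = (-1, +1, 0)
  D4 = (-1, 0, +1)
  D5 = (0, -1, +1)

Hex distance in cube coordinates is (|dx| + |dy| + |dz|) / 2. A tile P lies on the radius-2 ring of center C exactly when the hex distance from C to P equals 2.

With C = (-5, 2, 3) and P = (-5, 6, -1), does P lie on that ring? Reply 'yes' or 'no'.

|px - cx| = |-5 - (-5)| = 0
|py - cy| = |6 - 2| = 4
|pz - cz| = |-1 - 3| = 4
distance = (0+4+4)/2 = 8/2 = 4
radius = 2; distance != radius -> no

Answer: no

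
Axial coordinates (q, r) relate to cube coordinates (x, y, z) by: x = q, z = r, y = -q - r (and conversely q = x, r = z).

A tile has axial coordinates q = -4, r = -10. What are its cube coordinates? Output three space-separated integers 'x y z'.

x = q = -4
z = r = -10
y = -x - z = -(-4) - (-10) = 14

Answer: -4 14 -10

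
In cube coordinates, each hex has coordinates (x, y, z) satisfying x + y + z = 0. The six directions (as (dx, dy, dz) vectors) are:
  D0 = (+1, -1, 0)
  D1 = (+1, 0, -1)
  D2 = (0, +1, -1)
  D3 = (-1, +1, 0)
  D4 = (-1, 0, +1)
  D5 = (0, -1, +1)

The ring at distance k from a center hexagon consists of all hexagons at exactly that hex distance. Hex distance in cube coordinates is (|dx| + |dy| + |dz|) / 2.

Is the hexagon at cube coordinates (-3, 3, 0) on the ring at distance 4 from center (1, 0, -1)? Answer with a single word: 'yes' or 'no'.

Answer: yes

Derivation:
|px - cx| = |-3 - 1| = 4
|py - cy| = |3 - 0| = 3
|pz - cz| = |0 - (-1)| = 1
distance = (4+3+1)/2 = 8/2 = 4
radius = 4; distance == radius -> yes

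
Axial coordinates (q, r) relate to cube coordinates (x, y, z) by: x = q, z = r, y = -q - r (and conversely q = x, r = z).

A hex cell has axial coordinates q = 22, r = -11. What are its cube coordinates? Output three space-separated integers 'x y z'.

x = q = 22
z = r = -11
y = -x - z = -(22) - (-11) = -11

Answer: 22 -11 -11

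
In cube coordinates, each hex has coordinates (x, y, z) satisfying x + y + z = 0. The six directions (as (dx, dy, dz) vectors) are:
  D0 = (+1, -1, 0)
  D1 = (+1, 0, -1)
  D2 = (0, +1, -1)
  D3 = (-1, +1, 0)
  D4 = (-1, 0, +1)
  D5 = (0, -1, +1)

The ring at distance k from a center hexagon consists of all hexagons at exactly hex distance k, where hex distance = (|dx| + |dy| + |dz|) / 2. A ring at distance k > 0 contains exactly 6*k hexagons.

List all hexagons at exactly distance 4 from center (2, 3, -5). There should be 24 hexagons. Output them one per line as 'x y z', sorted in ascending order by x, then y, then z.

Answer: -2 3 -1
-2 4 -2
-2 5 -3
-2 6 -4
-2 7 -5
-1 2 -1
-1 7 -6
0 1 -1
0 7 -7
1 0 -1
1 7 -8
2 -1 -1
2 7 -9
3 -1 -2
3 6 -9
4 -1 -3
4 5 -9
5 -1 -4
5 4 -9
6 -1 -5
6 0 -6
6 1 -7
6 2 -8
6 3 -9

Derivation:
Walk ring at distance 4 from (2, 3, -5):
Start at center + D4*4 = (-2, 3, -1)
  hex 0: (-2, 3, -1)
  hex 1: (-1, 2, -1)
  hex 2: (0, 1, -1)
  hex 3: (1, 0, -1)
  hex 4: (2, -1, -1)
  hex 5: (3, -1, -2)
  hex 6: (4, -1, -3)
  hex 7: (5, -1, -4)
  hex 8: (6, -1, -5)
  hex 9: (6, 0, -6)
  hex 10: (6, 1, -7)
  hex 11: (6, 2, -8)
  hex 12: (6, 3, -9)
  hex 13: (5, 4, -9)
  hex 14: (4, 5, -9)
  hex 15: (3, 6, -9)
  hex 16: (2, 7, -9)
  hex 17: (1, 7, -8)
  hex 18: (0, 7, -7)
  hex 19: (-1, 7, -6)
  hex 20: (-2, 7, -5)
  hex 21: (-2, 6, -4)
  hex 22: (-2, 5, -3)
  hex 23: (-2, 4, -2)
Sorted: 24 hexes.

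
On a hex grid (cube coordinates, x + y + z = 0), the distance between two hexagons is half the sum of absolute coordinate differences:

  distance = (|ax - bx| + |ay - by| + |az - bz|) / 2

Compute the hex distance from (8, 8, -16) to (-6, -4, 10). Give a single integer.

Answer: 26

Derivation:
|ax - bx| = |8 - (-6)| = 14
|ay - by| = |8 - (-4)| = 12
|az - bz| = |-16 - 10| = 26
distance = (14 + 12 + 26) / 2 = 52 / 2 = 26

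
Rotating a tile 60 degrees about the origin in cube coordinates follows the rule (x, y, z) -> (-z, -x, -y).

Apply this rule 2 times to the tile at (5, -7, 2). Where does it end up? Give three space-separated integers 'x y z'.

Answer: -7 2 5

Derivation:
Start: (5, -7, 2)
Step 1: (5, -7, 2) -> (-(2), -(5), -(-7)) = (-2, -5, 7)
Step 2: (-2, -5, 7) -> (-(7), -(-2), -(-5)) = (-7, 2, 5)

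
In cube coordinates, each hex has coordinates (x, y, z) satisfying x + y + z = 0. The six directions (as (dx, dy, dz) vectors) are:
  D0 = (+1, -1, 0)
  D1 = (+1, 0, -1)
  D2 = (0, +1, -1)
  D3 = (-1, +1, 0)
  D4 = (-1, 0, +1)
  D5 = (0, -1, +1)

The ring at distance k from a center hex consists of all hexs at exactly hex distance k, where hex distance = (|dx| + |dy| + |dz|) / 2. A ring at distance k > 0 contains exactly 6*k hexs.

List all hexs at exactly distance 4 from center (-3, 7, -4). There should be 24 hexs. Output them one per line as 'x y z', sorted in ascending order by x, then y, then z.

Walk ring at distance 4 from (-3, 7, -4):
Start at center + D4*4 = (-7, 7, 0)
  hex 0: (-7, 7, 0)
  hex 1: (-6, 6, 0)
  hex 2: (-5, 5, 0)
  hex 3: (-4, 4, 0)
  hex 4: (-3, 3, 0)
  hex 5: (-2, 3, -1)
  hex 6: (-1, 3, -2)
  hex 7: (0, 3, -3)
  hex 8: (1, 3, -4)
  hex 9: (1, 4, -5)
  hex 10: (1, 5, -6)
  hex 11: (1, 6, -7)
  hex 12: (1, 7, -8)
  hex 13: (0, 8, -8)
  hex 14: (-1, 9, -8)
  hex 15: (-2, 10, -8)
  hex 16: (-3, 11, -8)
  hex 17: (-4, 11, -7)
  hex 18: (-5, 11, -6)
  hex 19: (-6, 11, -5)
  hex 20: (-7, 11, -4)
  hex 21: (-7, 10, -3)
  hex 22: (-7, 9, -2)
  hex 23: (-7, 8, -1)
Sorted: 24 hexes.

Answer: -7 7 0
-7 8 -1
-7 9 -2
-7 10 -3
-7 11 -4
-6 6 0
-6 11 -5
-5 5 0
-5 11 -6
-4 4 0
-4 11 -7
-3 3 0
-3 11 -8
-2 3 -1
-2 10 -8
-1 3 -2
-1 9 -8
0 3 -3
0 8 -8
1 3 -4
1 4 -5
1 5 -6
1 6 -7
1 7 -8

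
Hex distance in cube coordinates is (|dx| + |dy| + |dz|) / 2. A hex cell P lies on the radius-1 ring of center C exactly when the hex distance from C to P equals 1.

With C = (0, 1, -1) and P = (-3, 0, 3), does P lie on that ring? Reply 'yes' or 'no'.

Answer: no

Derivation:
|px - cx| = |-3 - 0| = 3
|py - cy| = |0 - 1| = 1
|pz - cz| = |3 - (-1)| = 4
distance = (3+1+4)/2 = 8/2 = 4
radius = 1; distance != radius -> no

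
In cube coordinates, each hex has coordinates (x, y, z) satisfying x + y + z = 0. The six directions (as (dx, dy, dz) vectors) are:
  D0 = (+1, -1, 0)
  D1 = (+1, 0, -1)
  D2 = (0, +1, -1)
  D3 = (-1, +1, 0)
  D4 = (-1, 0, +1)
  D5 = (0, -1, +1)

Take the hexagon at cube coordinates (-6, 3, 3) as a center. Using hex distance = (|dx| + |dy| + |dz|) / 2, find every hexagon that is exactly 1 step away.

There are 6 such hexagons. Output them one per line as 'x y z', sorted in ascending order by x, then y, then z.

Walk ring at distance 1 from (-6, 3, 3):
Start at center + D4*1 = (-7, 3, 4)
  hex 0: (-7, 3, 4)
  hex 1: (-6, 2, 4)
  hex 2: (-5, 2, 3)
  hex 3: (-5, 3, 2)
  hex 4: (-6, 4, 2)
  hex 5: (-7, 4, 3)
Sorted: 6 hexes.

Answer: -7 3 4
-7 4 3
-6 2 4
-6 4 2
-5 2 3
-5 3 2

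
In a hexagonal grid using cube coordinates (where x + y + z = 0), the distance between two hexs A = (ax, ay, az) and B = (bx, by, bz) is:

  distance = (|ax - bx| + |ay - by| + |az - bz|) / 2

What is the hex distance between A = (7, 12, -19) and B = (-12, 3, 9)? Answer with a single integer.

|ax - bx| = |7 - (-12)| = 19
|ay - by| = |12 - 3| = 9
|az - bz| = |-19 - 9| = 28
distance = (19 + 9 + 28) / 2 = 56 / 2 = 28

Answer: 28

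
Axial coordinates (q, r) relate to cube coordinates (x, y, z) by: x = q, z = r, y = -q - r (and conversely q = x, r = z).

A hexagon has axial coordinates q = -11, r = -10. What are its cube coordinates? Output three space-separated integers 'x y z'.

Answer: -11 21 -10

Derivation:
x = q = -11
z = r = -10
y = -x - z = -(-11) - (-10) = 21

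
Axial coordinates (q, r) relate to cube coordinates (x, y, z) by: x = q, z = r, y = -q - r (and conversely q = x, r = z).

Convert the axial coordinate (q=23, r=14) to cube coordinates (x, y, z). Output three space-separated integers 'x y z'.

Answer: 23 -37 14

Derivation:
x = q = 23
z = r = 14
y = -x - z = -(23) - (14) = -37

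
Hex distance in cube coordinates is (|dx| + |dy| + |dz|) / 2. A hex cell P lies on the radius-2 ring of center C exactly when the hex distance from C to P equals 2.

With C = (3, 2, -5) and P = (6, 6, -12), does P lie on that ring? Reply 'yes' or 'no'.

Answer: no

Derivation:
|px - cx| = |6 - 3| = 3
|py - cy| = |6 - 2| = 4
|pz - cz| = |-12 - (-5)| = 7
distance = (3+4+7)/2 = 14/2 = 7
radius = 2; distance != radius -> no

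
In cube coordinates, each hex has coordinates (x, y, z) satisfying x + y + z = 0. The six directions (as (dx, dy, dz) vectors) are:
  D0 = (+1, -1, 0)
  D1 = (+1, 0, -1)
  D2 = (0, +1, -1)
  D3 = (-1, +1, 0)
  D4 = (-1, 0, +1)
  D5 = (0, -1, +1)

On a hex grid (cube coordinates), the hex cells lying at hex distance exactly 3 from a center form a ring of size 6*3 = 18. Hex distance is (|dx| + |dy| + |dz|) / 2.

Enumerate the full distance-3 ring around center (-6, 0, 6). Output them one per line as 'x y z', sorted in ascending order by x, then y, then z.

Answer: -9 0 9
-9 1 8
-9 2 7
-9 3 6
-8 -1 9
-8 3 5
-7 -2 9
-7 3 4
-6 -3 9
-6 3 3
-5 -3 8
-5 2 3
-4 -3 7
-4 1 3
-3 -3 6
-3 -2 5
-3 -1 4
-3 0 3

Derivation:
Walk ring at distance 3 from (-6, 0, 6):
Start at center + D4*3 = (-9, 0, 9)
  hex 0: (-9, 0, 9)
  hex 1: (-8, -1, 9)
  hex 2: (-7, -2, 9)
  hex 3: (-6, -3, 9)
  hex 4: (-5, -3, 8)
  hex 5: (-4, -3, 7)
  hex 6: (-3, -3, 6)
  hex 7: (-3, -2, 5)
  hex 8: (-3, -1, 4)
  hex 9: (-3, 0, 3)
  hex 10: (-4, 1, 3)
  hex 11: (-5, 2, 3)
  hex 12: (-6, 3, 3)
  hex 13: (-7, 3, 4)
  hex 14: (-8, 3, 5)
  hex 15: (-9, 3, 6)
  hex 16: (-9, 2, 7)
  hex 17: (-9, 1, 8)
Sorted: 18 hexes.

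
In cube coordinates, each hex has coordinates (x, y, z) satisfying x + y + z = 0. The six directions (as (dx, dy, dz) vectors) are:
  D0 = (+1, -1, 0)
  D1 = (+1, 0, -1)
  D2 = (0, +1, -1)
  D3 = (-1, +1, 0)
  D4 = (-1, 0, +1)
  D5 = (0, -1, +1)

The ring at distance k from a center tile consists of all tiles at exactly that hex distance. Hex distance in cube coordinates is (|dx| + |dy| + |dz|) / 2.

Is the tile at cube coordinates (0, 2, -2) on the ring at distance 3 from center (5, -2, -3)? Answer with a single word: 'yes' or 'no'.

Answer: no

Derivation:
|px - cx| = |0 - 5| = 5
|py - cy| = |2 - (-2)| = 4
|pz - cz| = |-2 - (-3)| = 1
distance = (5+4+1)/2 = 10/2 = 5
radius = 3; distance != radius -> no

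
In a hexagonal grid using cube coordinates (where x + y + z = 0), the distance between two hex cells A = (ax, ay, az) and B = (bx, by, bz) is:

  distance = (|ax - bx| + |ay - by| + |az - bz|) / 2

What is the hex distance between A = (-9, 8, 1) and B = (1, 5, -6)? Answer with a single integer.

|ax - bx| = |-9 - 1| = 10
|ay - by| = |8 - 5| = 3
|az - bz| = |1 - (-6)| = 7
distance = (10 + 3 + 7) / 2 = 20 / 2 = 10

Answer: 10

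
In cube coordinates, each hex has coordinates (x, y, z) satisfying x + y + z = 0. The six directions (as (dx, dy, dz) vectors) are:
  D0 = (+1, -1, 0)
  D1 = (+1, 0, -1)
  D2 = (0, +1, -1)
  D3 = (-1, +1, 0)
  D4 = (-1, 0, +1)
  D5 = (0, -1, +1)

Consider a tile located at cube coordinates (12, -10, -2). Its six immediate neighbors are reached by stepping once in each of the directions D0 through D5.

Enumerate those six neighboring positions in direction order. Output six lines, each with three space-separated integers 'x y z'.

Center: (12, -10, -2). Add each direction:
  D0: (12, -10, -2) + (1, -1, 0) = (13, -11, -2)
  D1: (12, -10, -2) + (1, 0, -1) = (13, -10, -3)
  D2: (12, -10, -2) + (0, 1, -1) = (12, -9, -3)
  D3: (12, -10, -2) + (-1, 1, 0) = (11, -9, -2)
  D4: (12, -10, -2) + (-1, 0, 1) = (11, -10, -1)
  D5: (12, -10, -2) + (0, -1, 1) = (12, -11, -1)

Answer: 13 -11 -2
13 -10 -3
12 -9 -3
11 -9 -2
11 -10 -1
12 -11 -1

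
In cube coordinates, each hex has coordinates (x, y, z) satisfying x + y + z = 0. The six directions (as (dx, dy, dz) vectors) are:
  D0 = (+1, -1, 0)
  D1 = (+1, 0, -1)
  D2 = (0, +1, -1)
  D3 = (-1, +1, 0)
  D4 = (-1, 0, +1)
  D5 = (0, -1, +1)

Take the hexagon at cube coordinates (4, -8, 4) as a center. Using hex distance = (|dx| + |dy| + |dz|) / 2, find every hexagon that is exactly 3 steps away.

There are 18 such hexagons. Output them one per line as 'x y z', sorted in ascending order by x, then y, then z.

Walk ring at distance 3 from (4, -8, 4):
Start at center + D4*3 = (1, -8, 7)
  hex 0: (1, -8, 7)
  hex 1: (2, -9, 7)
  hex 2: (3, -10, 7)
  hex 3: (4, -11, 7)
  hex 4: (5, -11, 6)
  hex 5: (6, -11, 5)
  hex 6: (7, -11, 4)
  hex 7: (7, -10, 3)
  hex 8: (7, -9, 2)
  hex 9: (7, -8, 1)
  hex 10: (6, -7, 1)
  hex 11: (5, -6, 1)
  hex 12: (4, -5, 1)
  hex 13: (3, -5, 2)
  hex 14: (2, -5, 3)
  hex 15: (1, -5, 4)
  hex 16: (1, -6, 5)
  hex 17: (1, -7, 6)
Sorted: 18 hexes.

Answer: 1 -8 7
1 -7 6
1 -6 5
1 -5 4
2 -9 7
2 -5 3
3 -10 7
3 -5 2
4 -11 7
4 -5 1
5 -11 6
5 -6 1
6 -11 5
6 -7 1
7 -11 4
7 -10 3
7 -9 2
7 -8 1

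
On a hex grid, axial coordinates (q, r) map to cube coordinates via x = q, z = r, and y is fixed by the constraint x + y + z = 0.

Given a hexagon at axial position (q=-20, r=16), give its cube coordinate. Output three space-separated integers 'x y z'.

Answer: -20 4 16

Derivation:
x = q = -20
z = r = 16
y = -x - z = -(-20) - (16) = 4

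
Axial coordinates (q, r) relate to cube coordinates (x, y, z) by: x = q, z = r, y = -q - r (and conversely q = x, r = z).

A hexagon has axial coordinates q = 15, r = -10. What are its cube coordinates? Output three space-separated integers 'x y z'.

Answer: 15 -5 -10

Derivation:
x = q = 15
z = r = -10
y = -x - z = -(15) - (-10) = -5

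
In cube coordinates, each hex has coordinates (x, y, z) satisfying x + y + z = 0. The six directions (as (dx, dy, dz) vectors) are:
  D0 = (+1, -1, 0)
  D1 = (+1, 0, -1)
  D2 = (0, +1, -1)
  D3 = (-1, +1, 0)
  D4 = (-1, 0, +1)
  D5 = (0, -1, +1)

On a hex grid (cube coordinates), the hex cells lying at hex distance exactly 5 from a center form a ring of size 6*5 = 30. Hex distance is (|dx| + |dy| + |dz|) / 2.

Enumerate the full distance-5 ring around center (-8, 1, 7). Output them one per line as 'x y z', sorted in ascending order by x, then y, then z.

Answer: -13 1 12
-13 2 11
-13 3 10
-13 4 9
-13 5 8
-13 6 7
-12 0 12
-12 6 6
-11 -1 12
-11 6 5
-10 -2 12
-10 6 4
-9 -3 12
-9 6 3
-8 -4 12
-8 6 2
-7 -4 11
-7 5 2
-6 -4 10
-6 4 2
-5 -4 9
-5 3 2
-4 -4 8
-4 2 2
-3 -4 7
-3 -3 6
-3 -2 5
-3 -1 4
-3 0 3
-3 1 2

Derivation:
Walk ring at distance 5 from (-8, 1, 7):
Start at center + D4*5 = (-13, 1, 12)
  hex 0: (-13, 1, 12)
  hex 1: (-12, 0, 12)
  hex 2: (-11, -1, 12)
  hex 3: (-10, -2, 12)
  hex 4: (-9, -3, 12)
  hex 5: (-8, -4, 12)
  hex 6: (-7, -4, 11)
  hex 7: (-6, -4, 10)
  hex 8: (-5, -4, 9)
  hex 9: (-4, -4, 8)
  hex 10: (-3, -4, 7)
  hex 11: (-3, -3, 6)
  hex 12: (-3, -2, 5)
  hex 13: (-3, -1, 4)
  hex 14: (-3, 0, 3)
  hex 15: (-3, 1, 2)
  hex 16: (-4, 2, 2)
  hex 17: (-5, 3, 2)
  hex 18: (-6, 4, 2)
  hex 19: (-7, 5, 2)
  hex 20: (-8, 6, 2)
  hex 21: (-9, 6, 3)
  hex 22: (-10, 6, 4)
  hex 23: (-11, 6, 5)
  hex 24: (-12, 6, 6)
  hex 25: (-13, 6, 7)
  hex 26: (-13, 5, 8)
  hex 27: (-13, 4, 9)
  hex 28: (-13, 3, 10)
  hex 29: (-13, 2, 11)
Sorted: 30 hexes.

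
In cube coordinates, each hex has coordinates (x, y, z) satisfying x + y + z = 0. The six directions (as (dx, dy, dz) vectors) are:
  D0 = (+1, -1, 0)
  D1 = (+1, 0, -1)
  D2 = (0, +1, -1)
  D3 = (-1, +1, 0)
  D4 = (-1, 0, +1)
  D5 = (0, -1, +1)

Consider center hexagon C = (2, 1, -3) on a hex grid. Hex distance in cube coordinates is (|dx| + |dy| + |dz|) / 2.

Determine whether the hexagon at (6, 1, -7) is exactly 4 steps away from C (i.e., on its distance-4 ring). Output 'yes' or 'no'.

|px - cx| = |6 - 2| = 4
|py - cy| = |1 - 1| = 0
|pz - cz| = |-7 - (-3)| = 4
distance = (4+0+4)/2 = 8/2 = 4
radius = 4; distance == radius -> yes

Answer: yes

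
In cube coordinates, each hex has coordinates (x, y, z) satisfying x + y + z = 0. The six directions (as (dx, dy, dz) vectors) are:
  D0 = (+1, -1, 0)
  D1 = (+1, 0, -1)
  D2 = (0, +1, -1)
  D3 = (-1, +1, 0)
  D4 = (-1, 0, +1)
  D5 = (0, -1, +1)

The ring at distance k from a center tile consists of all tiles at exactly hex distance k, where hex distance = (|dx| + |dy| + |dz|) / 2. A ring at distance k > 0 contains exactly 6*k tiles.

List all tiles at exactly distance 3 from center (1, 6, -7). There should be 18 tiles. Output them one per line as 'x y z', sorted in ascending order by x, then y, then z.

Walk ring at distance 3 from (1, 6, -7):
Start at center + D4*3 = (-2, 6, -4)
  hex 0: (-2, 6, -4)
  hex 1: (-1, 5, -4)
  hex 2: (0, 4, -4)
  hex 3: (1, 3, -4)
  hex 4: (2, 3, -5)
  hex 5: (3, 3, -6)
  hex 6: (4, 3, -7)
  hex 7: (4, 4, -8)
  hex 8: (4, 5, -9)
  hex 9: (4, 6, -10)
  hex 10: (3, 7, -10)
  hex 11: (2, 8, -10)
  hex 12: (1, 9, -10)
  hex 13: (0, 9, -9)
  hex 14: (-1, 9, -8)
  hex 15: (-2, 9, -7)
  hex 16: (-2, 8, -6)
  hex 17: (-2, 7, -5)
Sorted: 18 hexes.

Answer: -2 6 -4
-2 7 -5
-2 8 -6
-2 9 -7
-1 5 -4
-1 9 -8
0 4 -4
0 9 -9
1 3 -4
1 9 -10
2 3 -5
2 8 -10
3 3 -6
3 7 -10
4 3 -7
4 4 -8
4 5 -9
4 6 -10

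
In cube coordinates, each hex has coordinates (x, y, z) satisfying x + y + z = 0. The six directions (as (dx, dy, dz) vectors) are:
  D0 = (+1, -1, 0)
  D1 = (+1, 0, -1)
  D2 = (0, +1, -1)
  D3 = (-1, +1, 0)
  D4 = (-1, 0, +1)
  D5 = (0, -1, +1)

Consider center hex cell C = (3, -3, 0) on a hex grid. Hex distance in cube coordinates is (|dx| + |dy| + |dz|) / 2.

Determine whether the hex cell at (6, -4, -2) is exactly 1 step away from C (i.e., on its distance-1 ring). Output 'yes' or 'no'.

|px - cx| = |6 - 3| = 3
|py - cy| = |-4 - (-3)| = 1
|pz - cz| = |-2 - 0| = 2
distance = (3+1+2)/2 = 6/2 = 3
radius = 1; distance != radius -> no

Answer: no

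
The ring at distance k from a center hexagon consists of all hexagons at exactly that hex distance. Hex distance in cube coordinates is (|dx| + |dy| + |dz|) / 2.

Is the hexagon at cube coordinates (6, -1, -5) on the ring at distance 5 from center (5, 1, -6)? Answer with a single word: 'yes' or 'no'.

|px - cx| = |6 - 5| = 1
|py - cy| = |-1 - 1| = 2
|pz - cz| = |-5 - (-6)| = 1
distance = (1+2+1)/2 = 4/2 = 2
radius = 5; distance != radius -> no

Answer: no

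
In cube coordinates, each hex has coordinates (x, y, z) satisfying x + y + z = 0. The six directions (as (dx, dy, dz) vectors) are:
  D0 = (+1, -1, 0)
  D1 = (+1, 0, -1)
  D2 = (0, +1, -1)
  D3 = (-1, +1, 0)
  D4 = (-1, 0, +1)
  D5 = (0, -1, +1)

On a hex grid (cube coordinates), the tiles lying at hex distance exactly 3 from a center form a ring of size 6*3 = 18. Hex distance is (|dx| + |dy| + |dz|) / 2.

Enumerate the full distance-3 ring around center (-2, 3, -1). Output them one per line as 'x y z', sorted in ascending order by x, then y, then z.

Answer: -5 3 2
-5 4 1
-5 5 0
-5 6 -1
-4 2 2
-4 6 -2
-3 1 2
-3 6 -3
-2 0 2
-2 6 -4
-1 0 1
-1 5 -4
0 0 0
0 4 -4
1 0 -1
1 1 -2
1 2 -3
1 3 -4

Derivation:
Walk ring at distance 3 from (-2, 3, -1):
Start at center + D4*3 = (-5, 3, 2)
  hex 0: (-5, 3, 2)
  hex 1: (-4, 2, 2)
  hex 2: (-3, 1, 2)
  hex 3: (-2, 0, 2)
  hex 4: (-1, 0, 1)
  hex 5: (0, 0, 0)
  hex 6: (1, 0, -1)
  hex 7: (1, 1, -2)
  hex 8: (1, 2, -3)
  hex 9: (1, 3, -4)
  hex 10: (0, 4, -4)
  hex 11: (-1, 5, -4)
  hex 12: (-2, 6, -4)
  hex 13: (-3, 6, -3)
  hex 14: (-4, 6, -2)
  hex 15: (-5, 6, -1)
  hex 16: (-5, 5, 0)
  hex 17: (-5, 4, 1)
Sorted: 18 hexes.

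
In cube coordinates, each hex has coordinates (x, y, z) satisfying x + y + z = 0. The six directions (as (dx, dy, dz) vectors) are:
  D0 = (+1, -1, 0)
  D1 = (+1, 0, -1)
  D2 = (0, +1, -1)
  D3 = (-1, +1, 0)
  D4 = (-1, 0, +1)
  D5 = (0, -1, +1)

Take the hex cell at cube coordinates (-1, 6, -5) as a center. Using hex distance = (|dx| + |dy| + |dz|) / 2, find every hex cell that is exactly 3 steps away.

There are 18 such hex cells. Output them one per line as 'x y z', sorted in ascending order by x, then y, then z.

Answer: -4 6 -2
-4 7 -3
-4 8 -4
-4 9 -5
-3 5 -2
-3 9 -6
-2 4 -2
-2 9 -7
-1 3 -2
-1 9 -8
0 3 -3
0 8 -8
1 3 -4
1 7 -8
2 3 -5
2 4 -6
2 5 -7
2 6 -8

Derivation:
Walk ring at distance 3 from (-1, 6, -5):
Start at center + D4*3 = (-4, 6, -2)
  hex 0: (-4, 6, -2)
  hex 1: (-3, 5, -2)
  hex 2: (-2, 4, -2)
  hex 3: (-1, 3, -2)
  hex 4: (0, 3, -3)
  hex 5: (1, 3, -4)
  hex 6: (2, 3, -5)
  hex 7: (2, 4, -6)
  hex 8: (2, 5, -7)
  hex 9: (2, 6, -8)
  hex 10: (1, 7, -8)
  hex 11: (0, 8, -8)
  hex 12: (-1, 9, -8)
  hex 13: (-2, 9, -7)
  hex 14: (-3, 9, -6)
  hex 15: (-4, 9, -5)
  hex 16: (-4, 8, -4)
  hex 17: (-4, 7, -3)
Sorted: 18 hexes.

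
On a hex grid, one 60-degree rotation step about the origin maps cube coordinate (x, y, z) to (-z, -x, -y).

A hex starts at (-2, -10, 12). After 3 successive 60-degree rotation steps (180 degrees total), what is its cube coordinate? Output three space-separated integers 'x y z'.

Answer: 2 10 -12

Derivation:
Start: (-2, -10, 12)
Step 1: (-2, -10, 12) -> (-(12), -(-2), -(-10)) = (-12, 2, 10)
Step 2: (-12, 2, 10) -> (-(10), -(-12), -(2)) = (-10, 12, -2)
Step 3: (-10, 12, -2) -> (-(-2), -(-10), -(12)) = (2, 10, -12)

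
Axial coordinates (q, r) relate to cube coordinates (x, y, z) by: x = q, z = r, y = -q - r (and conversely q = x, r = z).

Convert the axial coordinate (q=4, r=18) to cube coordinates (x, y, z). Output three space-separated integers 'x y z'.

Answer: 4 -22 18

Derivation:
x = q = 4
z = r = 18
y = -x - z = -(4) - (18) = -22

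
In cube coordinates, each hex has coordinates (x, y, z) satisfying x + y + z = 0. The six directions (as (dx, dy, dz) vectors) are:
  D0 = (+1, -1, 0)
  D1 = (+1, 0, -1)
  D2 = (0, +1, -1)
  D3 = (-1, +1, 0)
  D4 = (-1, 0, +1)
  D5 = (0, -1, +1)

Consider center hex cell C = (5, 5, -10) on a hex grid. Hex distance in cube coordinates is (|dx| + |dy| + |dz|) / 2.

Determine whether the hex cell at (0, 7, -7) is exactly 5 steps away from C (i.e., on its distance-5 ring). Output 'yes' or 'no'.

Answer: yes

Derivation:
|px - cx| = |0 - 5| = 5
|py - cy| = |7 - 5| = 2
|pz - cz| = |-7 - (-10)| = 3
distance = (5+2+3)/2 = 10/2 = 5
radius = 5; distance == radius -> yes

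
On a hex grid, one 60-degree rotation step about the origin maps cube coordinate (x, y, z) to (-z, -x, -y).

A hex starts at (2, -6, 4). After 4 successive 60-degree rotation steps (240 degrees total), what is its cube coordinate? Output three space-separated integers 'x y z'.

Start: (2, -6, 4)
Step 1: (2, -6, 4) -> (-(4), -(2), -(-6)) = (-4, -2, 6)
Step 2: (-4, -2, 6) -> (-(6), -(-4), -(-2)) = (-6, 4, 2)
Step 3: (-6, 4, 2) -> (-(2), -(-6), -(4)) = (-2, 6, -4)
Step 4: (-2, 6, -4) -> (-(-4), -(-2), -(6)) = (4, 2, -6)

Answer: 4 2 -6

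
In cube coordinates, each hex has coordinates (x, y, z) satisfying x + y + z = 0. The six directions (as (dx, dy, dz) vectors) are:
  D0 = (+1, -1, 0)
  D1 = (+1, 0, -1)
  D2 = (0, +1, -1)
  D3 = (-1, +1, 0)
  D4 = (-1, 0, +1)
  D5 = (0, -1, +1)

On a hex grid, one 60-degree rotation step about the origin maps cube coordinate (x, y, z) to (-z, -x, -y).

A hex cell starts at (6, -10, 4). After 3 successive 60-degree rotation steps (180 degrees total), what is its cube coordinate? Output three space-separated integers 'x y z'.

Answer: -6 10 -4

Derivation:
Start: (6, -10, 4)
Step 1: (6, -10, 4) -> (-(4), -(6), -(-10)) = (-4, -6, 10)
Step 2: (-4, -6, 10) -> (-(10), -(-4), -(-6)) = (-10, 4, 6)
Step 3: (-10, 4, 6) -> (-(6), -(-10), -(4)) = (-6, 10, -4)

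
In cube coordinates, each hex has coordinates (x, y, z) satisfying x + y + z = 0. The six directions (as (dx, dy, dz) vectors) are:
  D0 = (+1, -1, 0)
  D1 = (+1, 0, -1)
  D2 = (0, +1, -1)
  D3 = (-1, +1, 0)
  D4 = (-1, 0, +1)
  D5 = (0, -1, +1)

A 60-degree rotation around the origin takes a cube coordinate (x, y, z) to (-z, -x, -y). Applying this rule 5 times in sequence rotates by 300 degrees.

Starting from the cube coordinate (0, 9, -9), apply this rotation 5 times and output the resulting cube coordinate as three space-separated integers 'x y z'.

Start: (0, 9, -9)
Step 1: (0, 9, -9) -> (-(-9), -(0), -(9)) = (9, 0, -9)
Step 2: (9, 0, -9) -> (-(-9), -(9), -(0)) = (9, -9, 0)
Step 3: (9, -9, 0) -> (-(0), -(9), -(-9)) = (0, -9, 9)
Step 4: (0, -9, 9) -> (-(9), -(0), -(-9)) = (-9, 0, 9)
Step 5: (-9, 0, 9) -> (-(9), -(-9), -(0)) = (-9, 9, 0)

Answer: -9 9 0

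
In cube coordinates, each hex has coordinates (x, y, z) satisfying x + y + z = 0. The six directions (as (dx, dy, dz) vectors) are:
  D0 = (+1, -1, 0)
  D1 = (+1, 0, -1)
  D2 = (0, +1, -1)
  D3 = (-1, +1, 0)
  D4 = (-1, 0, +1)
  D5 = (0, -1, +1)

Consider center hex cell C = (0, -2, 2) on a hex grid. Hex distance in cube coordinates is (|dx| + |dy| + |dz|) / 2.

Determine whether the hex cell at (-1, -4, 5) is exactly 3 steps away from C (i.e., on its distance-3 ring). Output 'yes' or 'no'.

|px - cx| = |-1 - 0| = 1
|py - cy| = |-4 - (-2)| = 2
|pz - cz| = |5 - 2| = 3
distance = (1+2+3)/2 = 6/2 = 3
radius = 3; distance == radius -> yes

Answer: yes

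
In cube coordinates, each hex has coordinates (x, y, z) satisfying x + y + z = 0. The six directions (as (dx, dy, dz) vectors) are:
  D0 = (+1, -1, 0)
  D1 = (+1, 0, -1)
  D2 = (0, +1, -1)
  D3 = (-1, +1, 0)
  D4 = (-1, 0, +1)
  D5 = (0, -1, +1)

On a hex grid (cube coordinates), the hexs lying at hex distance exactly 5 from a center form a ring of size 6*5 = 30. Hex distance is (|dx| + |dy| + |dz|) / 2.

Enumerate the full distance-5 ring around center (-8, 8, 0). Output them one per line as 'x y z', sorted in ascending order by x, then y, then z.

Walk ring at distance 5 from (-8, 8, 0):
Start at center + D4*5 = (-13, 8, 5)
  hex 0: (-13, 8, 5)
  hex 1: (-12, 7, 5)
  hex 2: (-11, 6, 5)
  hex 3: (-10, 5, 5)
  hex 4: (-9, 4, 5)
  hex 5: (-8, 3, 5)
  hex 6: (-7, 3, 4)
  hex 7: (-6, 3, 3)
  hex 8: (-5, 3, 2)
  hex 9: (-4, 3, 1)
  hex 10: (-3, 3, 0)
  hex 11: (-3, 4, -1)
  hex 12: (-3, 5, -2)
  hex 13: (-3, 6, -3)
  hex 14: (-3, 7, -4)
  hex 15: (-3, 8, -5)
  hex 16: (-4, 9, -5)
  hex 17: (-5, 10, -5)
  hex 18: (-6, 11, -5)
  hex 19: (-7, 12, -5)
  hex 20: (-8, 13, -5)
  hex 21: (-9, 13, -4)
  hex 22: (-10, 13, -3)
  hex 23: (-11, 13, -2)
  hex 24: (-12, 13, -1)
  hex 25: (-13, 13, 0)
  hex 26: (-13, 12, 1)
  hex 27: (-13, 11, 2)
  hex 28: (-13, 10, 3)
  hex 29: (-13, 9, 4)
Sorted: 30 hexes.

Answer: -13 8 5
-13 9 4
-13 10 3
-13 11 2
-13 12 1
-13 13 0
-12 7 5
-12 13 -1
-11 6 5
-11 13 -2
-10 5 5
-10 13 -3
-9 4 5
-9 13 -4
-8 3 5
-8 13 -5
-7 3 4
-7 12 -5
-6 3 3
-6 11 -5
-5 3 2
-5 10 -5
-4 3 1
-4 9 -5
-3 3 0
-3 4 -1
-3 5 -2
-3 6 -3
-3 7 -4
-3 8 -5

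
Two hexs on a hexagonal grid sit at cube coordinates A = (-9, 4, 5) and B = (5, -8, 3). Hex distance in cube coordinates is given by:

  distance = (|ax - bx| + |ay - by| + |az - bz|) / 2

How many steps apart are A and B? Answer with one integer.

|ax - bx| = |-9 - 5| = 14
|ay - by| = |4 - (-8)| = 12
|az - bz| = |5 - 3| = 2
distance = (14 + 12 + 2) / 2 = 28 / 2 = 14

Answer: 14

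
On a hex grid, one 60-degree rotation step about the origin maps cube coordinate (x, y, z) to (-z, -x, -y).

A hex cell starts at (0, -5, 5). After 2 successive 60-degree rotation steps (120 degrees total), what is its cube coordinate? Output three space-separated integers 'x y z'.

Start: (0, -5, 5)
Step 1: (0, -5, 5) -> (-(5), -(0), -(-5)) = (-5, 0, 5)
Step 2: (-5, 0, 5) -> (-(5), -(-5), -(0)) = (-5, 5, 0)

Answer: -5 5 0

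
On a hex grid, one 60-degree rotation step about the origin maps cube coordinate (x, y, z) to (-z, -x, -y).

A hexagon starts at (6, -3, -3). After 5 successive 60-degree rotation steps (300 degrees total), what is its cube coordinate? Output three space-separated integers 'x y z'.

Start: (6, -3, -3)
Step 1: (6, -3, -3) -> (-(-3), -(6), -(-3)) = (3, -6, 3)
Step 2: (3, -6, 3) -> (-(3), -(3), -(-6)) = (-3, -3, 6)
Step 3: (-3, -3, 6) -> (-(6), -(-3), -(-3)) = (-6, 3, 3)
Step 4: (-6, 3, 3) -> (-(3), -(-6), -(3)) = (-3, 6, -3)
Step 5: (-3, 6, -3) -> (-(-3), -(-3), -(6)) = (3, 3, -6)

Answer: 3 3 -6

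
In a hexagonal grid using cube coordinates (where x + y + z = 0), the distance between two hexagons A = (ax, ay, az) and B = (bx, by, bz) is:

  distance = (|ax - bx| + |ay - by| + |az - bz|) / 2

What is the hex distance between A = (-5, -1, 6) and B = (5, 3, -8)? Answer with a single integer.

Answer: 14

Derivation:
|ax - bx| = |-5 - 5| = 10
|ay - by| = |-1 - 3| = 4
|az - bz| = |6 - (-8)| = 14
distance = (10 + 4 + 14) / 2 = 28 / 2 = 14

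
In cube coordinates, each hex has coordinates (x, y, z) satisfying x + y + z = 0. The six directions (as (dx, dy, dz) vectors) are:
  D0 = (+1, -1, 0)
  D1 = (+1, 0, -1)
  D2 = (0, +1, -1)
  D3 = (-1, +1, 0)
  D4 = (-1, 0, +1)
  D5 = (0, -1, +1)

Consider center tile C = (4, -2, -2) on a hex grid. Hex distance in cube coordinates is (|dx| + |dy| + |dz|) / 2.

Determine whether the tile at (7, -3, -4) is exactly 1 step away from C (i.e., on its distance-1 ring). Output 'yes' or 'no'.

|px - cx| = |7 - 4| = 3
|py - cy| = |-3 - (-2)| = 1
|pz - cz| = |-4 - (-2)| = 2
distance = (3+1+2)/2 = 6/2 = 3
radius = 1; distance != radius -> no

Answer: no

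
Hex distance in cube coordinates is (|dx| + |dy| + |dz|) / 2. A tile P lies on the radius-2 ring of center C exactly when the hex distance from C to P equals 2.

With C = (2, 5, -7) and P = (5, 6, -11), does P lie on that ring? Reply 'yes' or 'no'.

|px - cx| = |5 - 2| = 3
|py - cy| = |6 - 5| = 1
|pz - cz| = |-11 - (-7)| = 4
distance = (3+1+4)/2 = 8/2 = 4
radius = 2; distance != radius -> no

Answer: no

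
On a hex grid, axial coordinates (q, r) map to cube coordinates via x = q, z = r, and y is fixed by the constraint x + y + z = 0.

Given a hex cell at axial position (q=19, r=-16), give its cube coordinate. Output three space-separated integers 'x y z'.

Answer: 19 -3 -16

Derivation:
x = q = 19
z = r = -16
y = -x - z = -(19) - (-16) = -3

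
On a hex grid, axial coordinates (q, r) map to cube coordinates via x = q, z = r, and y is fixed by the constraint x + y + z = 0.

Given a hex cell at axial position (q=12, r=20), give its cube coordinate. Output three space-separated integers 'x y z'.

Answer: 12 -32 20

Derivation:
x = q = 12
z = r = 20
y = -x - z = -(12) - (20) = -32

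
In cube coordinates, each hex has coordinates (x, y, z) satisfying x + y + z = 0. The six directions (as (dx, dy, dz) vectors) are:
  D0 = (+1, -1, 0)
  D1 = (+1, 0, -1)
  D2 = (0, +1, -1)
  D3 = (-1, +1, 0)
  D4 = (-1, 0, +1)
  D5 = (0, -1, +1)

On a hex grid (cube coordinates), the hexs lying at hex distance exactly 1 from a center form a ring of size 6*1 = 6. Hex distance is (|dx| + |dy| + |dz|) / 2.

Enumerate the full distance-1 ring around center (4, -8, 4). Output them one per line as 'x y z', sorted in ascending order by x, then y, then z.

Walk ring at distance 1 from (4, -8, 4):
Start at center + D4*1 = (3, -8, 5)
  hex 0: (3, -8, 5)
  hex 1: (4, -9, 5)
  hex 2: (5, -9, 4)
  hex 3: (5, -8, 3)
  hex 4: (4, -7, 3)
  hex 5: (3, -7, 4)
Sorted: 6 hexes.

Answer: 3 -8 5
3 -7 4
4 -9 5
4 -7 3
5 -9 4
5 -8 3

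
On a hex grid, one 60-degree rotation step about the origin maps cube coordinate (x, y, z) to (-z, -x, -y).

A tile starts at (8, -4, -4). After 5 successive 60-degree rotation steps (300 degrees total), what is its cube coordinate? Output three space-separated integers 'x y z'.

Answer: 4 4 -8

Derivation:
Start: (8, -4, -4)
Step 1: (8, -4, -4) -> (-(-4), -(8), -(-4)) = (4, -8, 4)
Step 2: (4, -8, 4) -> (-(4), -(4), -(-8)) = (-4, -4, 8)
Step 3: (-4, -4, 8) -> (-(8), -(-4), -(-4)) = (-8, 4, 4)
Step 4: (-8, 4, 4) -> (-(4), -(-8), -(4)) = (-4, 8, -4)
Step 5: (-4, 8, -4) -> (-(-4), -(-4), -(8)) = (4, 4, -8)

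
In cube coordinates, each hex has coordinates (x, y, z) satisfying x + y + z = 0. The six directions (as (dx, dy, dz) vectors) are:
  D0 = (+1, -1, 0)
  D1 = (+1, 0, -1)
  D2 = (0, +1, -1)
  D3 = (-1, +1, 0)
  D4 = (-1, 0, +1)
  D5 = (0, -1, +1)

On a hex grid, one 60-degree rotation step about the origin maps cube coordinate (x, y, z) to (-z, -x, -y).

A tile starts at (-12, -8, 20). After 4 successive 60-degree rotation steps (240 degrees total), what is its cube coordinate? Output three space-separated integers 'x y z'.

Start: (-12, -8, 20)
Step 1: (-12, -8, 20) -> (-(20), -(-12), -(-8)) = (-20, 12, 8)
Step 2: (-20, 12, 8) -> (-(8), -(-20), -(12)) = (-8, 20, -12)
Step 3: (-8, 20, -12) -> (-(-12), -(-8), -(20)) = (12, 8, -20)
Step 4: (12, 8, -20) -> (-(-20), -(12), -(8)) = (20, -12, -8)

Answer: 20 -12 -8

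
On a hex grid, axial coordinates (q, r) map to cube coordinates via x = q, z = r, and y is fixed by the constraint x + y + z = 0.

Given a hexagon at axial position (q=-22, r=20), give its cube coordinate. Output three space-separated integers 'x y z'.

x = q = -22
z = r = 20
y = -x - z = -(-22) - (20) = 2

Answer: -22 2 20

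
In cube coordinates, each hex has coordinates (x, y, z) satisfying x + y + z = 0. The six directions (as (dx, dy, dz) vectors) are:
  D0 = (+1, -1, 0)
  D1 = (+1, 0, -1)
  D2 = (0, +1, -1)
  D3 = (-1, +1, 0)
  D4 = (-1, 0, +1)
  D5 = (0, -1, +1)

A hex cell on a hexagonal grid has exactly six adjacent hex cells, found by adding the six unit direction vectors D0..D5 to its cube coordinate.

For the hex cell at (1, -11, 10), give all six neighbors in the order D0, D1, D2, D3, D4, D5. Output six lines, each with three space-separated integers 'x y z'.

Center: (1, -11, 10). Add each direction:
  D0: (1, -11, 10) + (1, -1, 0) = (2, -12, 10)
  D1: (1, -11, 10) + (1, 0, -1) = (2, -11, 9)
  D2: (1, -11, 10) + (0, 1, -1) = (1, -10, 9)
  D3: (1, -11, 10) + (-1, 1, 0) = (0, -10, 10)
  D4: (1, -11, 10) + (-1, 0, 1) = (0, -11, 11)
  D5: (1, -11, 10) + (0, -1, 1) = (1, -12, 11)

Answer: 2 -12 10
2 -11 9
1 -10 9
0 -10 10
0 -11 11
1 -12 11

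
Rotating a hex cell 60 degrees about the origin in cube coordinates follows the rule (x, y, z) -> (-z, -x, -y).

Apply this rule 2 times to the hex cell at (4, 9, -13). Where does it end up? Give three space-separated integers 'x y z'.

Start: (4, 9, -13)
Step 1: (4, 9, -13) -> (-(-13), -(4), -(9)) = (13, -4, -9)
Step 2: (13, -4, -9) -> (-(-9), -(13), -(-4)) = (9, -13, 4)

Answer: 9 -13 4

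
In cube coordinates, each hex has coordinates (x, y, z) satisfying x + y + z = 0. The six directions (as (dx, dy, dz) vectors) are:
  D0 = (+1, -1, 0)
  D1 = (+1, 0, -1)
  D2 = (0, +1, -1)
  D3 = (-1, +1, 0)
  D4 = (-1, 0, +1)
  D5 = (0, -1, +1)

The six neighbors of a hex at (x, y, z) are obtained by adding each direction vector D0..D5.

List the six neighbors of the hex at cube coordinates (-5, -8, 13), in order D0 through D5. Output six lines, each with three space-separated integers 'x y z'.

Answer: -4 -9 13
-4 -8 12
-5 -7 12
-6 -7 13
-6 -8 14
-5 -9 14

Derivation:
Center: (-5, -8, 13). Add each direction:
  D0: (-5, -8, 13) + (1, -1, 0) = (-4, -9, 13)
  D1: (-5, -8, 13) + (1, 0, -1) = (-4, -8, 12)
  D2: (-5, -8, 13) + (0, 1, -1) = (-5, -7, 12)
  D3: (-5, -8, 13) + (-1, 1, 0) = (-6, -7, 13)
  D4: (-5, -8, 13) + (-1, 0, 1) = (-6, -8, 14)
  D5: (-5, -8, 13) + (0, -1, 1) = (-5, -9, 14)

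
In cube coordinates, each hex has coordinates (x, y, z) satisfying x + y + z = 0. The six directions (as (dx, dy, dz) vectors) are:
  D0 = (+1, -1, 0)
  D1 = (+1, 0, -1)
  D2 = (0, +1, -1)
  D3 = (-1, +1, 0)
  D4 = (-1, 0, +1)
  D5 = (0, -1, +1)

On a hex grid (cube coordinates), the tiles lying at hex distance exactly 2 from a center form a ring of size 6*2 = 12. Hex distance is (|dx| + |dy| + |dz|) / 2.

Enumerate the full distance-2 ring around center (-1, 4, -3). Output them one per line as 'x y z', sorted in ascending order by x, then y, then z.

Walk ring at distance 2 from (-1, 4, -3):
Start at center + D4*2 = (-3, 4, -1)
  hex 0: (-3, 4, -1)
  hex 1: (-2, 3, -1)
  hex 2: (-1, 2, -1)
  hex 3: (0, 2, -2)
  hex 4: (1, 2, -3)
  hex 5: (1, 3, -4)
  hex 6: (1, 4, -5)
  hex 7: (0, 5, -5)
  hex 8: (-1, 6, -5)
  hex 9: (-2, 6, -4)
  hex 10: (-3, 6, -3)
  hex 11: (-3, 5, -2)
Sorted: 12 hexes.

Answer: -3 4 -1
-3 5 -2
-3 6 -3
-2 3 -1
-2 6 -4
-1 2 -1
-1 6 -5
0 2 -2
0 5 -5
1 2 -3
1 3 -4
1 4 -5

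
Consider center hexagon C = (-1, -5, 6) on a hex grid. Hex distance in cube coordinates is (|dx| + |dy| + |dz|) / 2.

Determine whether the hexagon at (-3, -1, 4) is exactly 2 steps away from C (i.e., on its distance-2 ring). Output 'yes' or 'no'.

|px - cx| = |-3 - (-1)| = 2
|py - cy| = |-1 - (-5)| = 4
|pz - cz| = |4 - 6| = 2
distance = (2+4+2)/2 = 8/2 = 4
radius = 2; distance != radius -> no

Answer: no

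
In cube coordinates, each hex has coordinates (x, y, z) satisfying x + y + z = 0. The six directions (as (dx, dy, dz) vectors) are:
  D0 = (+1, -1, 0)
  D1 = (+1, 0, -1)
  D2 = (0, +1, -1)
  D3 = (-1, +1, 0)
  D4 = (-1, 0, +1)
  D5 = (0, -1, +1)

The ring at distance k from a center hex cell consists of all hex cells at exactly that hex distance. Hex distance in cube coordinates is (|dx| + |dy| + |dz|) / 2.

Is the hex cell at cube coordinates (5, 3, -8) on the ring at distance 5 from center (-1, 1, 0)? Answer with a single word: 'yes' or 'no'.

Answer: no

Derivation:
|px - cx| = |5 - (-1)| = 6
|py - cy| = |3 - 1| = 2
|pz - cz| = |-8 - 0| = 8
distance = (6+2+8)/2 = 16/2 = 8
radius = 5; distance != radius -> no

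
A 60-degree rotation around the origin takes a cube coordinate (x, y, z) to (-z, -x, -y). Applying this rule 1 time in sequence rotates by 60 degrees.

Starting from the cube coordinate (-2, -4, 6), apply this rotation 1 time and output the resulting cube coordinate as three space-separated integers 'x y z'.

Start: (-2, -4, 6)
Step 1: (-2, -4, 6) -> (-(6), -(-2), -(-4)) = (-6, 2, 4)

Answer: -6 2 4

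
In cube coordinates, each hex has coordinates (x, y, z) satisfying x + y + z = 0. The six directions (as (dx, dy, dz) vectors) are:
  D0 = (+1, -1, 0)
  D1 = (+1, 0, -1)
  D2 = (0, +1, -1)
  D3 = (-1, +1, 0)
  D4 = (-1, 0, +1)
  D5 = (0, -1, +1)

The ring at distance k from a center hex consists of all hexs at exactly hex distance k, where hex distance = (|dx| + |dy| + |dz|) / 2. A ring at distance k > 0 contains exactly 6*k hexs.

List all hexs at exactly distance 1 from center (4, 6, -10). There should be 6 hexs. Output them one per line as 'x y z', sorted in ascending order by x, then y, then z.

Answer: 3 6 -9
3 7 -10
4 5 -9
4 7 -11
5 5 -10
5 6 -11

Derivation:
Walk ring at distance 1 from (4, 6, -10):
Start at center + D4*1 = (3, 6, -9)
  hex 0: (3, 6, -9)
  hex 1: (4, 5, -9)
  hex 2: (5, 5, -10)
  hex 3: (5, 6, -11)
  hex 4: (4, 7, -11)
  hex 5: (3, 7, -10)
Sorted: 6 hexes.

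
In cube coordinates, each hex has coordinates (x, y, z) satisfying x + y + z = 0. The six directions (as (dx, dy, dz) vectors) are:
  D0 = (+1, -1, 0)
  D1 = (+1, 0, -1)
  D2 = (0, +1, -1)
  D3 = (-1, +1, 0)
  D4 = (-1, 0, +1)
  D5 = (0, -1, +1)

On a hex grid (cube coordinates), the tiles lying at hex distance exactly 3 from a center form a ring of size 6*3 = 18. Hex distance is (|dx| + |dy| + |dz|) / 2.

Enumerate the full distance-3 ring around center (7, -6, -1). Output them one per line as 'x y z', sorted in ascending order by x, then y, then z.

Answer: 4 -6 2
4 -5 1
4 -4 0
4 -3 -1
5 -7 2
5 -3 -2
6 -8 2
6 -3 -3
7 -9 2
7 -3 -4
8 -9 1
8 -4 -4
9 -9 0
9 -5 -4
10 -9 -1
10 -8 -2
10 -7 -3
10 -6 -4

Derivation:
Walk ring at distance 3 from (7, -6, -1):
Start at center + D4*3 = (4, -6, 2)
  hex 0: (4, -6, 2)
  hex 1: (5, -7, 2)
  hex 2: (6, -8, 2)
  hex 3: (7, -9, 2)
  hex 4: (8, -9, 1)
  hex 5: (9, -9, 0)
  hex 6: (10, -9, -1)
  hex 7: (10, -8, -2)
  hex 8: (10, -7, -3)
  hex 9: (10, -6, -4)
  hex 10: (9, -5, -4)
  hex 11: (8, -4, -4)
  hex 12: (7, -3, -4)
  hex 13: (6, -3, -3)
  hex 14: (5, -3, -2)
  hex 15: (4, -3, -1)
  hex 16: (4, -4, 0)
  hex 17: (4, -5, 1)
Sorted: 18 hexes.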